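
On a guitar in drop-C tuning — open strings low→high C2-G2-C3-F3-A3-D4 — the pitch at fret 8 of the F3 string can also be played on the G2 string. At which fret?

18

F3 at fret 8 is F3 + 8 semitones = C#4.
The open G2 string is 10 semitones below the open F3, so the same pitch on the G2 string lies at fret 8 + 10 = 18.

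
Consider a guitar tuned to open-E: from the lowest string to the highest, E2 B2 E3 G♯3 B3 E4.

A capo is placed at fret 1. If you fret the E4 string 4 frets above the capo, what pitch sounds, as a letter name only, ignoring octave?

The capo raises the open E4 by 1 semitone to F4; fretting 4 more gives E4 + 1 + 4 = E4 + 5 semitones, landing on A.

A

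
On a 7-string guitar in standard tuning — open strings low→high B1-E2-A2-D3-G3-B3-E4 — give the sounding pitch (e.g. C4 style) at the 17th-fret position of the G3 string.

The open G3 string plus 17 semitones: G–G#–A–A#–…–A#–B–C.
The walk passes from B into C 2 times, so the octave number goes from 3 to 5.

C5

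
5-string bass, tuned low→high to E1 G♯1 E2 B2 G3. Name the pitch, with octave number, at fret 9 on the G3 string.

The open G3 string plus 9 semitones: G–G#–A–A#–B–C–C#–D–D#–E.
The walk passes from B into C once, so the octave number goes from 3 to 4.

E4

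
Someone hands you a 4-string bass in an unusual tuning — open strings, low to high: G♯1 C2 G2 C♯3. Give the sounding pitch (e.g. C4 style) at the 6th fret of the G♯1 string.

D2

G♯1 is MIDI 32. Adding 6 gives 38, which is D2.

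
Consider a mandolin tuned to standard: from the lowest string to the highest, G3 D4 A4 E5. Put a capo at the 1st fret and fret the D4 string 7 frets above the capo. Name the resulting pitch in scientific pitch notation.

The capo raises the open D4 by 1 semitone to D#4; fretting 7 more gives D4 + 1 + 7 = D4 + 8 semitones = A#4.
(Also written Bb.)

A#4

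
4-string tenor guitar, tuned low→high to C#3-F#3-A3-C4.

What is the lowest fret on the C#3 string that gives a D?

From C#3, count semitones up the chromatic scale until reaching D: C#–D — 1 step.

1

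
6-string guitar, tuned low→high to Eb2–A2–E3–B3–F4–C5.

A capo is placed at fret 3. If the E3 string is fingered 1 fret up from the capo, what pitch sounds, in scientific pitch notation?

Ab3

The capo raises the open E3 by 3 semitones to G3; fretting 1 more gives E3 + 3 + 1 = E3 + 4 semitones = Ab3.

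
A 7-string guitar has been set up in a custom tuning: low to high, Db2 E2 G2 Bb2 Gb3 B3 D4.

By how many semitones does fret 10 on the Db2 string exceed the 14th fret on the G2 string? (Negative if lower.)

-10 semitones

Db2 at fret 10 → B2 (MIDI 47); G2 at fret 14 → A3 (MIDI 57).
47 − 57 = -10, so the two pitches are 10 semitones apart.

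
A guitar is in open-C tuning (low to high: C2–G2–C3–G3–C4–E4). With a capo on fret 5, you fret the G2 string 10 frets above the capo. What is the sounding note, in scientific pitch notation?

A#3

The capo raises the open G2 by 5 semitones to C3; fretting 10 more gives G2 + 5 + 10 = G2 + 15 semitones = A#3.
(Also written Bb.)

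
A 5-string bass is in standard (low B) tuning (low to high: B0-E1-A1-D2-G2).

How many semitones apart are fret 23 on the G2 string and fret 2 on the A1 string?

31 semitones

G2 at fret 23 → F#4 (MIDI 66); A1 at fret 2 → B1 (MIDI 35).
66 − 35 = 31, so the two pitches are 31 semitones apart, with F#4 the higher.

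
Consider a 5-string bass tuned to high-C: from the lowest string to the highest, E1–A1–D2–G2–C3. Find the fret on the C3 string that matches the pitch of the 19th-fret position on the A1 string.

4

A1 at fret 19 is A1 + 19 semitones = E3.
The open C3 string is 15 semitones above the open A1, so the same pitch on the C3 string lies at fret 19 − 15 = 4.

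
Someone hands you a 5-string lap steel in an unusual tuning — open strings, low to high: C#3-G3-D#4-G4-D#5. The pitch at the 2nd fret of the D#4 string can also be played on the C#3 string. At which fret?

16

Fret 2 on D#4 is MIDI 63 + 2 = 65 (F4). On the C#3 string (open MIDI 49), that pitch is 65 − 49 = fret 16.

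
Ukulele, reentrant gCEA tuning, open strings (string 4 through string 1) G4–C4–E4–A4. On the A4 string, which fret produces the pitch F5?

8

F5 is 8 semitones above the open A4 (A–A#–B–C–C#–D–D#–E–F), so it sits at fret 8.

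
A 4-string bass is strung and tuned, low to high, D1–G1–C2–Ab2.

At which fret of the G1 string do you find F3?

22

F3 is 22 semitones above the open G1 (G–Ab–A–Bb–…–Eb–E–F), so it sits at fret 22.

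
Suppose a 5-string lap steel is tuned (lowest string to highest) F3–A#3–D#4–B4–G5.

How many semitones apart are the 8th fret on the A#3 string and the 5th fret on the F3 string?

A#3 at fret 8 → F#4 (MIDI 66); F3 at fret 5 → A#3 (MIDI 58).
66 − 58 = 8, so the two pitches are 8 semitones apart, with F#4 the higher.

8 semitones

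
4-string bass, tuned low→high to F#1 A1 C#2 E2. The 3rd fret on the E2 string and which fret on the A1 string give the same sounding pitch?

E2 at fret 3 is E2 + 3 semitones = G2.
The open A1 string is 7 semitones below the open E2, so the same pitch on the A1 string lies at fret 3 + 7 = 10.

10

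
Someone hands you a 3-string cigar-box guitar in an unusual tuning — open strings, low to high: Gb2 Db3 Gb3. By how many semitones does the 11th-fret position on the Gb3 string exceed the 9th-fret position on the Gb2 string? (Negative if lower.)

Gb3 at fret 11 → F4 (MIDI 65); Gb2 at fret 9 → Eb3 (MIDI 51).
65 − 51 = 14, so the two pitches are 14 semitones apart.

14 semitones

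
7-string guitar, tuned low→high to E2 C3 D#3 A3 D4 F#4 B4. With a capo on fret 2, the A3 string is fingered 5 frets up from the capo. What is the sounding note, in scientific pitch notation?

E4

The capo raises the open A3 by 2 semitones to B3; fretting 5 more gives A3 + 2 + 5 = A3 + 7 semitones = E4.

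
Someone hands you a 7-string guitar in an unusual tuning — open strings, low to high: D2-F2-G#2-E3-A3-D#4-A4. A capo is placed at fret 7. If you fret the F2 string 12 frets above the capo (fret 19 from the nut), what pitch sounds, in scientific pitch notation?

C4

The capo raises the open F2 by 7 semitones to C3; fretting 12 more gives F2 + 7 + 12 = F2 + 19 semitones = C4.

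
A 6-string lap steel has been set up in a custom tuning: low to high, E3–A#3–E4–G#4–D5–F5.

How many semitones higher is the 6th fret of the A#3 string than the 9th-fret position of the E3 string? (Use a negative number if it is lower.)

3 semitones

A#3 at fret 6 → E4 (MIDI 64); E3 at fret 9 → C#4 (MIDI 61).
64 − 61 = 3, so the two pitches are 3 semitones apart.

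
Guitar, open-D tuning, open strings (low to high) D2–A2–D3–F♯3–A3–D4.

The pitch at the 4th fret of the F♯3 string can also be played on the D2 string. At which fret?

F♯3 at fret 4 is F♯3 + 4 semitones = A♯3.
The open D2 string is 16 semitones below the open F♯3, so the same pitch on the D2 string lies at fret 4 + 16 = 20.

20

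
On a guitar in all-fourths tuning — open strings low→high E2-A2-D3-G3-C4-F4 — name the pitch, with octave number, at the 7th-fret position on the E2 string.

B2

The open E2 string plus 7 semitones: E–F–F#–G–G#–A–A#–B.
No B→C boundary is crossed, so the octave stays at 2.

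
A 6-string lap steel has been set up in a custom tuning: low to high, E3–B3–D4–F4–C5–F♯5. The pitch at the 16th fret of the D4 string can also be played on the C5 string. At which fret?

6

Fret 16 on D4 is MIDI 62 + 16 = 78 (F♯5). On the C5 string (open MIDI 72), that pitch is 78 − 72 = fret 6.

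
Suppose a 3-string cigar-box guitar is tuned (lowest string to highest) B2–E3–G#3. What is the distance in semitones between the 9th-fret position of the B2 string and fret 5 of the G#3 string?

B2 at fret 9 → G#3 (MIDI 56); G#3 at fret 5 → C#4 (MIDI 61).
56 − 61 = -5, so the two pitches are 5 semitones apart, with C#4 the higher.

5 semitones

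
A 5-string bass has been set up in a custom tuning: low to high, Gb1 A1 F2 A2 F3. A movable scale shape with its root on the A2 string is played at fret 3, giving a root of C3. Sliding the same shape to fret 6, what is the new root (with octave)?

Moving from fret 3 to fret 6 shifts the root by 3 semitones.
C3 up 3 semitones is Eb3.

Eb3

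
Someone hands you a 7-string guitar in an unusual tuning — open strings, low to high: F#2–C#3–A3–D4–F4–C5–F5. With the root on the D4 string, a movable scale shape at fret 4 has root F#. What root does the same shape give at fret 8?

A#

Moving from fret 4 to fret 8 shifts the root by 4 semitones.
F# up 4 semitones is A#.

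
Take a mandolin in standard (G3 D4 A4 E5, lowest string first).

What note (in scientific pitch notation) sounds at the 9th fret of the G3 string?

Each fret is one semitone, so G3 + 9 = E4.

E4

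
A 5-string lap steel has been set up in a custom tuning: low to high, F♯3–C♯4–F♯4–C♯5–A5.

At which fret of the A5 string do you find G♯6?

11

G♯6 is 11 semitones above the open A5 (A–A#–B–C–…–F#–G–G#), so it sits at fret 11.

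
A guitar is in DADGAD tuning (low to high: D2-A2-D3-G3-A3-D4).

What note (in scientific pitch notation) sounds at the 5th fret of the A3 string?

Each fret is one semitone, so A3 + 5 = D4.

D4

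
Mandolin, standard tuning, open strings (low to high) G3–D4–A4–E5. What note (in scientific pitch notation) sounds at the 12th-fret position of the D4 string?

Each fret is one semitone, so D4 + 12 = D5.

D5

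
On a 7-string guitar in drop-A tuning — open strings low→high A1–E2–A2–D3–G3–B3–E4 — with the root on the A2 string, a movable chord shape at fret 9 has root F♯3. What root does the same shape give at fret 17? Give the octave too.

Moving from fret 9 to fret 17 shifts the root by 8 semitones.
F♯3 up 8 semitones is D4.

D4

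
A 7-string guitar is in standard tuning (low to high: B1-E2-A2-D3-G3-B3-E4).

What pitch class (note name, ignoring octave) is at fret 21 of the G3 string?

The open G3 string plus 21 semitones: G–G#–A–A#–…–D–D#–E.

E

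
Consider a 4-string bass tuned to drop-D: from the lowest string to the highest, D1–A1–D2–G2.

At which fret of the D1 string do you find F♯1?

F♯1 is 4 semitones above the open D1 (D–D#–E–F–F#), so it sits at fret 4.

4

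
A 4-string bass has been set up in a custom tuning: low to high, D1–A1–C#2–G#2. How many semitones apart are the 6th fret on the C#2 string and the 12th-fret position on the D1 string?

5 semitones

C#2 at fret 6 → G2 (MIDI 43); D1 at fret 12 → D2 (MIDI 38).
43 − 38 = 5, so the two pitches are 5 semitones apart, with G2 the higher.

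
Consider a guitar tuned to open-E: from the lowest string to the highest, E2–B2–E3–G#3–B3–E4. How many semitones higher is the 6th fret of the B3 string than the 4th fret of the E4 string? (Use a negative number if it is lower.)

-3 semitones

B3 at fret 6 → F4 (MIDI 65); E4 at fret 4 → G#4 (MIDI 68).
65 − 68 = -3, so the two pitches are 3 semitones apart.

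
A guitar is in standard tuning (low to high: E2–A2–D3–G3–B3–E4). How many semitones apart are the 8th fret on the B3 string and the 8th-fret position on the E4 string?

B3 at fret 8 → G4 (MIDI 67); E4 at fret 8 → C5 (MIDI 72).
67 − 72 = -5, so the two pitches are 5 semitones apart, with C5 the higher.

5 semitones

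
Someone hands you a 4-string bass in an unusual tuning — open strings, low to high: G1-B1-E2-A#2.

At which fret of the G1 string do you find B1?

4

B1 is 4 semitones above the open G1 (G–G#–A–A#–B), so it sits at fret 4.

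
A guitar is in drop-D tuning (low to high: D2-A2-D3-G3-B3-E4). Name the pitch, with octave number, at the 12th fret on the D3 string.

D4

Each fret is one semitone, so D3 + 12 = D4.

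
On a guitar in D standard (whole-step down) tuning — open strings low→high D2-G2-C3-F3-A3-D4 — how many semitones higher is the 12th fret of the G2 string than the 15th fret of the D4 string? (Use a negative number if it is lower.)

-22 semitones

G2 at fret 12 → G3 (MIDI 55); D4 at fret 15 → F5 (MIDI 77).
55 − 77 = -22, so the two pitches are 22 semitones apart.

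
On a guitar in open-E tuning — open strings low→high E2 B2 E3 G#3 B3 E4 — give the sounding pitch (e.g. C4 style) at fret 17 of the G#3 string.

C#5

G#3 is MIDI 56. Adding 17 gives 73, which is C#5.
(Equivalently spelled Db5.)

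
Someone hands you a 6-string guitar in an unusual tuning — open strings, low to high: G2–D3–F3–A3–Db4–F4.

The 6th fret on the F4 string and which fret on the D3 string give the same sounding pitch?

21

F4 at fret 6 is F4 + 6 semitones = B4.
The open D3 string is 15 semitones below the open F4, so the same pitch on the D3 string lies at fret 6 + 15 = 21.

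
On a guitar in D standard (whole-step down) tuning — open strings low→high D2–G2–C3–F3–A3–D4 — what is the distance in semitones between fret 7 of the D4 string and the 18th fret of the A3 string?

6 semitones

D4 at fret 7 → A4 (MIDI 69); A3 at fret 18 → D♯5 (MIDI 75).
69 − 75 = -6, so the two pitches are 6 semitones apart, with D♯5 the higher.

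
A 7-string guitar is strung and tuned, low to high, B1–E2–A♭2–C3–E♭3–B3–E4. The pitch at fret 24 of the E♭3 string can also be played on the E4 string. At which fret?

Fret 24 on E♭3 is MIDI 51 + 24 = 75 (E♭5). On the E4 string (open MIDI 64), that pitch is 75 − 64 = fret 11.

11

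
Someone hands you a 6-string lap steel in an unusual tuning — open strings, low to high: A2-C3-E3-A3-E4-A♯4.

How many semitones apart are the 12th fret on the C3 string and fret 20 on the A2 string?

5 semitones

C3 at fret 12 → C4 (MIDI 60); A2 at fret 20 → F4 (MIDI 65).
60 − 65 = -5, so the two pitches are 5 semitones apart, with F4 the higher.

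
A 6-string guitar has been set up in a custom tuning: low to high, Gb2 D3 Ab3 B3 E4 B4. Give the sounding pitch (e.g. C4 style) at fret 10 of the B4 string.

A5

The open B4 string plus 10 semitones: B–C–Db–D–…–G–Ab–A.
The walk passes from B into C once, so the octave number goes from 4 to 5.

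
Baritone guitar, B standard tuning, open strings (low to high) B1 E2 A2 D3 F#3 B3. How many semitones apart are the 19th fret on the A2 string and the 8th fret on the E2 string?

A2 at fret 19 → E4 (MIDI 64); E2 at fret 8 → C3 (MIDI 48).
64 − 48 = 16, so the two pitches are 16 semitones apart, with E4 the higher.

16 semitones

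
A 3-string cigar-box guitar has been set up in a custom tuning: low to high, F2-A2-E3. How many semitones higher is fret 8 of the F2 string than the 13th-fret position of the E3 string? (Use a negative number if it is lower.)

F2 at fret 8 → C#3 (MIDI 49); E3 at fret 13 → F4 (MIDI 65).
49 − 65 = -16, so the two pitches are 16 semitones apart.

-16 semitones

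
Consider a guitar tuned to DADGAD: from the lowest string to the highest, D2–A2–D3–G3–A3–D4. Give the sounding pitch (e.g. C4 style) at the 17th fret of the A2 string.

The open A2 string plus 17 semitones: A–A#–B–C–…–C–C#–D.
The walk passes from B into C 2 times, so the octave number goes from 2 to 4.

D4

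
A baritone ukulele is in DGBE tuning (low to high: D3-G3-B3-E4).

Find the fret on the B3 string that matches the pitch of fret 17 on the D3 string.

8

D3 at fret 17 is D3 + 17 semitones = G4.
The open B3 string is 9 semitones above the open D3, so the same pitch on the B3 string lies at fret 17 − 9 = 8.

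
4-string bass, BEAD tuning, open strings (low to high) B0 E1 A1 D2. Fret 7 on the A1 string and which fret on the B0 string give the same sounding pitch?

A1 at fret 7 is A1 + 7 semitones = E2.
The open B0 string is 10 semitones below the open A1, so the same pitch on the B0 string lies at fret 7 + 10 = 17.

17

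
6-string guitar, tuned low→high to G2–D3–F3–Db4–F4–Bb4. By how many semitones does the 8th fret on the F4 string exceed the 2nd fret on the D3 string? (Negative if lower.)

F4 at fret 8 → Db5 (MIDI 73); D3 at fret 2 → E3 (MIDI 52).
73 − 52 = 21, so the two pitches are 21 semitones apart.

21 semitones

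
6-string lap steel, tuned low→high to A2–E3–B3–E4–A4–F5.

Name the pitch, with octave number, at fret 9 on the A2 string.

F#3

Each fret is one semitone, so A2 + 9 = F#3.
(Equivalently spelled Gb3.)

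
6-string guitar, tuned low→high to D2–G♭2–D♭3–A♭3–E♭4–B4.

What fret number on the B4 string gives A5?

10

A5 is 10 semitones above the open B4 (B–C–Db–D–…–G–Ab–A), so it sits at fret 10.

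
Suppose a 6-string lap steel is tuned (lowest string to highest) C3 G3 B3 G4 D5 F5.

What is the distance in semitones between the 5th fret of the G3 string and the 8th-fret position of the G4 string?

G3 at fret 5 → C4 (MIDI 60); G4 at fret 8 → D♯5 (MIDI 75).
60 − 75 = -15, so the two pitches are 15 semitones apart, with D♯5 the higher.

15 semitones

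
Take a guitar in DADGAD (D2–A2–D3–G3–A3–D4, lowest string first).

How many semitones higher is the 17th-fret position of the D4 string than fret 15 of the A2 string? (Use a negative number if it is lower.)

D4 at fret 17 → G5 (MIDI 79); A2 at fret 15 → C4 (MIDI 60).
79 − 60 = 19, so the two pitches are 19 semitones apart.

19 semitones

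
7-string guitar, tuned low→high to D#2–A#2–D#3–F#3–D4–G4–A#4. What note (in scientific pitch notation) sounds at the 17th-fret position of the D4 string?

The open D4 string plus 17 semitones: D–D#–E–F–…–F–F#–G.
The walk passes from B into C once, so the octave number goes from 4 to 5.

G5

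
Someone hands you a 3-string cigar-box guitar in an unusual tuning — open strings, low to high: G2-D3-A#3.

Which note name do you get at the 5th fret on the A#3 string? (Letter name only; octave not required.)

D#

Each fret is one semitone, so A#3 + 5 = D#.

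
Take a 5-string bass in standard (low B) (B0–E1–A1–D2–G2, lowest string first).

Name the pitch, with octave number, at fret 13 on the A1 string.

The open A1 string plus 13 semitones: A–A#–B–C–…–G#–A–A#.
The walk passes from B into C once, so the octave number goes from 1 to 2.

A#2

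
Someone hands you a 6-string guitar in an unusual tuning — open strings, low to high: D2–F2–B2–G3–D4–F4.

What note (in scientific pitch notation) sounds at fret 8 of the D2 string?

D2 is MIDI 38. Adding 8 gives 46, which is Bb2.

Bb2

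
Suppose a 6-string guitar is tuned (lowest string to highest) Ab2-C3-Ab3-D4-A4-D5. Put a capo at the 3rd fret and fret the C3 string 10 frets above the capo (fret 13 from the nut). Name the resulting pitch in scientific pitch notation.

The capo raises the open C3 by 3 semitones to Eb3; fretting 10 more gives C3 + 3 + 10 = C3 + 13 semitones = Db4.

Db4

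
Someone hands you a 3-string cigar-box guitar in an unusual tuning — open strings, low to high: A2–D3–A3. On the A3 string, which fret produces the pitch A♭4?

11

A♭4 is 11 semitones above the open A3 (A–Bb–B–C–…–Gb–G–Ab), so it sits at fret 11.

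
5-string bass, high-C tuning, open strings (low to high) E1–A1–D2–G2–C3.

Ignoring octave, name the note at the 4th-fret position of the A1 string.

C#

The open A1 string plus 4 semitones: A–A#–B–C–C#.
(Equivalently spelled Db.)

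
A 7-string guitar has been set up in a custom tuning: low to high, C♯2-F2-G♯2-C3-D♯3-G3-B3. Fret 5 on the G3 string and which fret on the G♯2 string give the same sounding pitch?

16

G3 at fret 5 is G3 + 5 semitones = C4.
The open G♯2 string is 11 semitones below the open G3, so the same pitch on the G♯2 string lies at fret 5 + 11 = 16.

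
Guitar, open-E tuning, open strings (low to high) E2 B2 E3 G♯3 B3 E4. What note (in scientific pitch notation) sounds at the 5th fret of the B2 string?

E3

Each fret is one semitone, so B2 + 5 = E3.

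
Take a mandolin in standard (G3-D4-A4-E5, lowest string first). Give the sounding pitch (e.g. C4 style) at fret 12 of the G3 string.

G3 is MIDI 55. Adding 12 gives 67, which is G4.

G4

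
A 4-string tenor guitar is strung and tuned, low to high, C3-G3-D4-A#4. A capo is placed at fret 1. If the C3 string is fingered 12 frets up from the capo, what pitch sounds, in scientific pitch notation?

The capo raises the open C3 by 1 semitone to C#3; fretting 12 more gives C3 + 1 + 12 = C3 + 13 semitones = C#4.
(Also written Db.)

C#4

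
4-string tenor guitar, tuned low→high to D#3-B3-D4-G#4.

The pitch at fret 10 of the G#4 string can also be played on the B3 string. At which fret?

19

G#4 at fret 10 is G#4 + 10 semitones = F#5.
The open B3 string is 9 semitones below the open G#4, so the same pitch on the B3 string lies at fret 10 + 9 = 19.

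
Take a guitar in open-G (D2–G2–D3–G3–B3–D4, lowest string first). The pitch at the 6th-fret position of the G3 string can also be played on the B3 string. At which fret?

2

G3 at fret 6 is G3 + 6 semitones = C#4.
The open B3 string is 4 semitones above the open G3, so the same pitch on the B3 string lies at fret 6 − 4 = 2.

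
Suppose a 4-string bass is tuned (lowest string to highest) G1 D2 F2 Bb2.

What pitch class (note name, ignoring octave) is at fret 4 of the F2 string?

A

The open F2 string plus 4 semitones: F–Gb–G–Ab–A.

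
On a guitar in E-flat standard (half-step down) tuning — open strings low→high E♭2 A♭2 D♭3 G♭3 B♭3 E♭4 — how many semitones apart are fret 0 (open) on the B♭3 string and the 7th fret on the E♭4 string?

12 semitones

B♭3 at fret 0 → B♭3 (MIDI 58); E♭4 at fret 7 → B♭4 (MIDI 70).
58 − 70 = -12, so the two pitches are 12 semitones apart, with B♭4 the higher.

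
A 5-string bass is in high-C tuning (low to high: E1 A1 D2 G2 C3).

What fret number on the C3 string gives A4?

21

A4 is 21 semitones above the open C3 (C–C#–D–D#–…–G–G#–A), so it sits at fret 21.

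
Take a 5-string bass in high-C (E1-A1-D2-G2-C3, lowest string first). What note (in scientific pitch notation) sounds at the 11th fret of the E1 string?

D♯2

Each fret is one semitone, so E1 + 11 = D♯2.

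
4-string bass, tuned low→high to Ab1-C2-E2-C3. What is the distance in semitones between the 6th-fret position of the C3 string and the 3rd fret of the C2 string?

C3 at fret 6 → Gb3 (MIDI 54); C2 at fret 3 → Eb2 (MIDI 39).
54 − 39 = 15, so the two pitches are 15 semitones apart, with Gb3 the higher.

15 semitones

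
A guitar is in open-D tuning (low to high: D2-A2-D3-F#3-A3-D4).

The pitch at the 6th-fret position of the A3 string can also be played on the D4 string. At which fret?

Fret 6 on A3 is MIDI 57 + 6 = 63 (D#4). On the D4 string (open MIDI 62), that pitch is 63 − 62 = fret 1.

1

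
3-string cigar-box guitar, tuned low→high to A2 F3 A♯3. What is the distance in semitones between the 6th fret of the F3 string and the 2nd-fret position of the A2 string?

12 semitones

F3 at fret 6 → B3 (MIDI 59); A2 at fret 2 → B2 (MIDI 47).
59 − 47 = 12, so the two pitches are 12 semitones apart, with B3 the higher.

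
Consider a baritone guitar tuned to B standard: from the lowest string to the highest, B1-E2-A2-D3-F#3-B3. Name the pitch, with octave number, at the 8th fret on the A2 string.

F3

A2 is MIDI 45. Adding 8 gives 53, which is F3.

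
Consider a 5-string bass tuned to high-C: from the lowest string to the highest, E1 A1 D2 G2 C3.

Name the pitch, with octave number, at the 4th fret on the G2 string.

Each fret is one semitone, so G2 + 4 = B2.

B2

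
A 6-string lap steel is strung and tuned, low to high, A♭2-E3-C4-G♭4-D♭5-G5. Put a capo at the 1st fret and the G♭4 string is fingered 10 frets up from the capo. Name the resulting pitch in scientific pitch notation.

The capo raises the open G♭4 by 1 semitone to G4; fretting 10 more gives G♭4 + 1 + 10 = G♭4 + 11 semitones = F5.

F5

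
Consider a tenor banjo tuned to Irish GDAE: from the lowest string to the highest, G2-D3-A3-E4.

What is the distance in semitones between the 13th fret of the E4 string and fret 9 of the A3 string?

11 semitones

E4 at fret 13 → F5 (MIDI 77); A3 at fret 9 → F#4 (MIDI 66).
77 − 66 = 11, so the two pitches are 11 semitones apart, with F5 the higher.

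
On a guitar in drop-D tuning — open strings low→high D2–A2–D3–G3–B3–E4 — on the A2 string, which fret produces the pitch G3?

G3 is 10 semitones above the open A2 (A–A#–B–C–…–F–F#–G), so it sits at fret 10.

10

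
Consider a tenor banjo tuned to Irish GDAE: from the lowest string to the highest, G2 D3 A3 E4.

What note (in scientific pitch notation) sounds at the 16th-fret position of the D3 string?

F#4

D3 is MIDI 50. Adding 16 gives 66, which is F#4.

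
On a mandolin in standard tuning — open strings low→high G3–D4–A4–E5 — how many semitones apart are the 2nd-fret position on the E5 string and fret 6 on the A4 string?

3 semitones

E5 at fret 2 → F♯5 (MIDI 78); A4 at fret 6 → D♯5 (MIDI 75).
78 − 75 = 3, so the two pitches are 3 semitones apart, with F♯5 the higher.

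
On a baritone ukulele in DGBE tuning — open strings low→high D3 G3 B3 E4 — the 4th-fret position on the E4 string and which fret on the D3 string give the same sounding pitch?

E4 at fret 4 is E4 + 4 semitones = G#4.
The open D3 string is 14 semitones below the open E4, so the same pitch on the D3 string lies at fret 4 + 14 = 18.

18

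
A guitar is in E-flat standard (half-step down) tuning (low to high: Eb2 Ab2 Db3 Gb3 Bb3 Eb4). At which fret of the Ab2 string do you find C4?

C4 is 16 semitones above the open Ab2 (Ab–A–Bb–B–…–Bb–B–C), so it sits at fret 16.

16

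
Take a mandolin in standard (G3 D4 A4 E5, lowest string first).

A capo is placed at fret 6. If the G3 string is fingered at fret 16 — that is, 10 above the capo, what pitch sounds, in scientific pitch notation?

B4

The capo raises the open G3 by 6 semitones to C#4; fretting 10 more gives G3 + 6 + 10 = G3 + 16 semitones = B4.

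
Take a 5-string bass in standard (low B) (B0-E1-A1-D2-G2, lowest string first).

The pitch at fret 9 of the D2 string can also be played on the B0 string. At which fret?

D2 at fret 9 is D2 + 9 semitones = B2.
The open B0 string is 15 semitones below the open D2, so the same pitch on the B0 string lies at fret 9 + 15 = 24.

24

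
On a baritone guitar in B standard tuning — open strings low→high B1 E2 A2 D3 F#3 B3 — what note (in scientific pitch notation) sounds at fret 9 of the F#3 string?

D#4

The open F#3 string plus 9 semitones: F#–G–G#–A–A#–B–C–C#–D–D#.
The walk passes from B into C once, so the octave number goes from 3 to 4.
(Equivalently spelled Eb4.)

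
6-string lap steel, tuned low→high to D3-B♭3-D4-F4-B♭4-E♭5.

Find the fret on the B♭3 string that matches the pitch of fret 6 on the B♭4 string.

18

Fret 6 on B♭4 is MIDI 70 + 6 = 76 (E5). On the B♭3 string (open MIDI 58), that pitch is 76 − 58 = fret 18.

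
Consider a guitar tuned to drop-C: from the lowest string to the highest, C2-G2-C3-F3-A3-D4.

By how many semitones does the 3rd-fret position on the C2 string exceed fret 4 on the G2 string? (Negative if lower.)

C2 at fret 3 → D#2 (MIDI 39); G2 at fret 4 → B2 (MIDI 47).
39 − 47 = -8, so the two pitches are 8 semitones apart.

-8 semitones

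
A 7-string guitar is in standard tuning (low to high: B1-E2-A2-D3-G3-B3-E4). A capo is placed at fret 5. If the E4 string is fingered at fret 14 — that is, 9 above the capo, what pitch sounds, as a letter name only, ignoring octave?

The capo raises the open E4 by 5 semitones to A4; fretting 9 more gives E4 + 5 + 9 = E4 + 14 semitones, landing on F#.
(Also written Gb.)

F#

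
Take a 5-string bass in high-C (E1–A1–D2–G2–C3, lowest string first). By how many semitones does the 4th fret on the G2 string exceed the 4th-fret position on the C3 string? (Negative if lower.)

-5 semitones

G2 at fret 4 → B2 (MIDI 47); C3 at fret 4 → E3 (MIDI 52).
47 − 52 = -5, so the two pitches are 5 semitones apart.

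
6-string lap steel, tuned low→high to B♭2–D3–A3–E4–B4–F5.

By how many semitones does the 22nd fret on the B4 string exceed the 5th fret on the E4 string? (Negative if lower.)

24 semitones

B4 at fret 22 → A6 (MIDI 93); E4 at fret 5 → A4 (MIDI 69).
93 − 69 = 24, so the two pitches are 24 semitones apart.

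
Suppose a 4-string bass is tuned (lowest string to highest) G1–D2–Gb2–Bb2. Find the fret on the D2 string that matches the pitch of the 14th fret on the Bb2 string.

22

Fret 14 on Bb2 is MIDI 46 + 14 = 60 (C4). On the D2 string (open MIDI 38), that pitch is 60 − 38 = fret 22.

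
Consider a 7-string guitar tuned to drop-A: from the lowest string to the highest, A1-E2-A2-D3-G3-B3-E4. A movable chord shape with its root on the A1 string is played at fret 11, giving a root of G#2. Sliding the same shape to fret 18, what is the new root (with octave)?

Moving from fret 11 to fret 18 shifts the root by 7 semitones.
G#2 up 7 semitones is D#3.

D#3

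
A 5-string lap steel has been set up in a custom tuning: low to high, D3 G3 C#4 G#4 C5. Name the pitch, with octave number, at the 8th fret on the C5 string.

G#5

Each fret is one semitone, so C5 + 8 = G#5.
(Equivalently spelled Ab5.)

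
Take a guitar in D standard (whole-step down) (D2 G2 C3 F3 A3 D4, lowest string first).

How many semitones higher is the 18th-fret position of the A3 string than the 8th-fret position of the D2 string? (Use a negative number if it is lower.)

29 semitones

A3 at fret 18 → D#5 (MIDI 75); D2 at fret 8 → A#2 (MIDI 46).
75 − 46 = 29, so the two pitches are 29 semitones apart.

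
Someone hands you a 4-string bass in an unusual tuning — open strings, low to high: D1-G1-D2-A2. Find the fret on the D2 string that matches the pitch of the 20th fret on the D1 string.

8

D1 at fret 20 is D1 + 20 semitones = A#2.
The open D2 string is 12 semitones above the open D1, so the same pitch on the D2 string lies at fret 20 − 12 = 8.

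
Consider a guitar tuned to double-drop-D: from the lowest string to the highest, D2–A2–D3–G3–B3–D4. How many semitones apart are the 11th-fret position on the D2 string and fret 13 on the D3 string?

14 semitones

D2 at fret 11 → C#3 (MIDI 49); D3 at fret 13 → D#4 (MIDI 63).
49 − 63 = -14, so the two pitches are 14 semitones apart, with D#4 the higher.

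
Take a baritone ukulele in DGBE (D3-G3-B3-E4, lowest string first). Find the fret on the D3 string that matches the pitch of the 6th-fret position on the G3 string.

Fret 6 on G3 is MIDI 55 + 6 = 61 (C#4). On the D3 string (open MIDI 50), that pitch is 61 − 50 = fret 11.

11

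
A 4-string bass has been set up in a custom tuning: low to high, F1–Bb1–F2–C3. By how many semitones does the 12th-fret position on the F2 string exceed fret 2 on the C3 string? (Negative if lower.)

3 semitones

F2 at fret 12 → F3 (MIDI 53); C3 at fret 2 → D3 (MIDI 50).
53 − 50 = 3, so the two pitches are 3 semitones apart.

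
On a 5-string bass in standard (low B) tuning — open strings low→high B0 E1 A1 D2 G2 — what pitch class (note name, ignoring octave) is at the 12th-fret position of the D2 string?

Each fret is one semitone, so D2 + 12 = D.

D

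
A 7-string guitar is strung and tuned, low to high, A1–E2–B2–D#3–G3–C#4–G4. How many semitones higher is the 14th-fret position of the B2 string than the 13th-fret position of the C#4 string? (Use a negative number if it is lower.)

B2 at fret 14 → C#4 (MIDI 61); C#4 at fret 13 → D5 (MIDI 74).
61 − 74 = -13, so the two pitches are 13 semitones apart.

-13 semitones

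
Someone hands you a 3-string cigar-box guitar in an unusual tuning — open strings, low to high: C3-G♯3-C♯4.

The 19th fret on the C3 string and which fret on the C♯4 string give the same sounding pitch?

Fret 19 on C3 is MIDI 48 + 19 = 67 (G4). On the C♯4 string (open MIDI 61), that pitch is 67 − 61 = fret 6.

6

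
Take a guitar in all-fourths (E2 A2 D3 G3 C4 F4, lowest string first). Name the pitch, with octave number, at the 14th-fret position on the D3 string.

E4

D3 is MIDI 50. Adding 14 gives 64, which is E4.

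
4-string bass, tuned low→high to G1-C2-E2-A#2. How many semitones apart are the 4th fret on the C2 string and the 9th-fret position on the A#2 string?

C2 at fret 4 → E2 (MIDI 40); A#2 at fret 9 → G3 (MIDI 55).
40 − 55 = -15, so the two pitches are 15 semitones apart, with G3 the higher.

15 semitones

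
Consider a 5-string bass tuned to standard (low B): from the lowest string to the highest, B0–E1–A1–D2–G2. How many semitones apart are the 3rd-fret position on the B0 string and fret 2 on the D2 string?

14 semitones

B0 at fret 3 → D1 (MIDI 26); D2 at fret 2 → E2 (MIDI 40).
26 − 40 = -14, so the two pitches are 14 semitones apart, with E2 the higher.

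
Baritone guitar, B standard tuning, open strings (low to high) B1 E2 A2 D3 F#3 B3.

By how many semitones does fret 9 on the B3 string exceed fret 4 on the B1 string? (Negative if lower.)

29 semitones

B3 at fret 9 → G#4 (MIDI 68); B1 at fret 4 → D#2 (MIDI 39).
68 − 39 = 29, so the two pitches are 29 semitones apart.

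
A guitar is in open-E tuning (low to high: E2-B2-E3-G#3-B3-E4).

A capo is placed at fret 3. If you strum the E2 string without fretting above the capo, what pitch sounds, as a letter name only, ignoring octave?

G

The capo raises the open E2 by 3 semitones to G2; fretting 0 more gives E2 + 3 + 0 = E2 + 3 semitones, landing on G.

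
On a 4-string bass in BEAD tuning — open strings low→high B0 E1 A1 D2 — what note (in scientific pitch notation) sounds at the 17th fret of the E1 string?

The open E1 string plus 17 semitones: E–F–F#–G–…–G–G#–A.
The walk passes from B into C once, so the octave number goes from 1 to 2.

A2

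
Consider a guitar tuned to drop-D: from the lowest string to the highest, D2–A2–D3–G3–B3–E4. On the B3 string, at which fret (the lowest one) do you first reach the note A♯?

From B3, count semitones up the chromatic scale until reaching A♯: B–C–C#–D–…–G#–A–A# — 11 steps.

11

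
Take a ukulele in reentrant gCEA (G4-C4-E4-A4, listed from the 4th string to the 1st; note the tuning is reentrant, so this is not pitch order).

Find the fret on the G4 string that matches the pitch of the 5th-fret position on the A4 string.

7

A4 at fret 5 is A4 + 5 semitones = D5.
The open G4 string is 2 semitones below the open A4, so the same pitch on the G4 string lies at fret 5 + 2 = 7.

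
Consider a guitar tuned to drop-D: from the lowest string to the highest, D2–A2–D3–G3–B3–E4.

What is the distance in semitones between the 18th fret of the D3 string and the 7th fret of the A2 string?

16 semitones

D3 at fret 18 → G#4 (MIDI 68); A2 at fret 7 → E3 (MIDI 52).
68 − 52 = 16, so the two pitches are 16 semitones apart, with G#4 the higher.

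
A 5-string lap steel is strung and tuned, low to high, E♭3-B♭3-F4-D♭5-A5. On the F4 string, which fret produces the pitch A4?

A4 is 4 semitones above the open F4 (F–Gb–G–Ab–A), so it sits at fret 4.

4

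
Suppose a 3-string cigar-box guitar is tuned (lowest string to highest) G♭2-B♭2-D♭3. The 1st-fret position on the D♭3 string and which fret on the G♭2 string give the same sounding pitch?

Fret 1 on D♭3 is MIDI 49 + 1 = 50 (D3). On the G♭2 string (open MIDI 42), that pitch is 50 − 42 = fret 8.

8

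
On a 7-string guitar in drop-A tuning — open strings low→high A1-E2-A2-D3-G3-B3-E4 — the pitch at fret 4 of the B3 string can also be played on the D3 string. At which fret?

B3 at fret 4 is B3 + 4 semitones = D♯4.
The open D3 string is 9 semitones below the open B3, so the same pitch on the D3 string lies at fret 4 + 9 = 13.

13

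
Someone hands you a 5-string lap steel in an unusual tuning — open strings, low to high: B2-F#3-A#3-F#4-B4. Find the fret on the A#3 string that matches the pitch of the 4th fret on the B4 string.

17

Fret 4 on B4 is MIDI 71 + 4 = 75 (D#5). On the A#3 string (open MIDI 58), that pitch is 75 − 58 = fret 17.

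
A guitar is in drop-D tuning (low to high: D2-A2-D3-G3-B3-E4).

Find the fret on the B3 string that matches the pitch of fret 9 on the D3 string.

D3 at fret 9 is D3 + 9 semitones = B3.
The open B3 string is 9 semitones above the open D3, so the same pitch on the B3 string lies at fret 9 − 9 = 0.

0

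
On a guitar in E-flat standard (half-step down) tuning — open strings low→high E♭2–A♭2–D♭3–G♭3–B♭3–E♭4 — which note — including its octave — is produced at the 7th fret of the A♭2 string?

Each fret is one semitone, so A♭2 + 7 = E♭3.
(Equivalently spelled D♯3.)

E♭3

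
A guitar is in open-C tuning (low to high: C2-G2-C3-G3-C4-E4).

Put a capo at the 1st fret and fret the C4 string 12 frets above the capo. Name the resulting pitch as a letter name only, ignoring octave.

C♯

The capo raises the open C4 by 1 semitone to C♯4; fretting 12 more gives C4 + 1 + 12 = C4 + 13 semitones, landing on C♯.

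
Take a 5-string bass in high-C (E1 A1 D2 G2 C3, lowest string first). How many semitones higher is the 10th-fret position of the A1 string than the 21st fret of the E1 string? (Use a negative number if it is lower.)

A1 at fret 10 → G2 (MIDI 43); E1 at fret 21 → C♯3 (MIDI 49).
43 − 49 = -6, so the two pitches are 6 semitones apart.

-6 semitones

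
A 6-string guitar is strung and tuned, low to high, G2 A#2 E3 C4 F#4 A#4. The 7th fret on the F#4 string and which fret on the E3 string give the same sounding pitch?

F#4 at fret 7 is F#4 + 7 semitones = C#5.
The open E3 string is 14 semitones below the open F#4, so the same pitch on the E3 string lies at fret 7 + 14 = 21.

21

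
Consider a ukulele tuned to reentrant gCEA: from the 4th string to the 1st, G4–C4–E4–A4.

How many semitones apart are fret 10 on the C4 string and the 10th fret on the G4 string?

7 semitones

C4 at fret 10 → A#4 (MIDI 70); G4 at fret 10 → F5 (MIDI 77).
70 − 77 = -7, so the two pitches are 7 semitones apart, with F5 the higher.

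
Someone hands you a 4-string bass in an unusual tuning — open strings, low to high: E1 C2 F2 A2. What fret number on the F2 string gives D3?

D3 is 9 semitones above the open F2 (F–Gb–G–Ab–A–Bb–B–C–Db–D), so it sits at fret 9.

9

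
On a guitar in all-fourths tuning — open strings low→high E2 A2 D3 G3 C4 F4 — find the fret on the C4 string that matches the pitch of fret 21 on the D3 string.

Fret 21 on D3 is MIDI 50 + 21 = 71 (B4). On the C4 string (open MIDI 60), that pitch is 71 − 60 = fret 11.

11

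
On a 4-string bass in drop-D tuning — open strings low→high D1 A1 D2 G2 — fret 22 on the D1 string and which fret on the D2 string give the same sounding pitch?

10

Fret 22 on D1 is MIDI 26 + 22 = 48 (C3). On the D2 string (open MIDI 38), that pitch is 48 − 38 = fret 10.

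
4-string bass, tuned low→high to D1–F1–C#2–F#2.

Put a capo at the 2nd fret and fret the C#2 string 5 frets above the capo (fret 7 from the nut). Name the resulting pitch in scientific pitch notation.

The capo raises the open C#2 by 2 semitones to D#2; fretting 5 more gives C#2 + 2 + 5 = C#2 + 7 semitones = G#2.
(Also written Ab.)

G#2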